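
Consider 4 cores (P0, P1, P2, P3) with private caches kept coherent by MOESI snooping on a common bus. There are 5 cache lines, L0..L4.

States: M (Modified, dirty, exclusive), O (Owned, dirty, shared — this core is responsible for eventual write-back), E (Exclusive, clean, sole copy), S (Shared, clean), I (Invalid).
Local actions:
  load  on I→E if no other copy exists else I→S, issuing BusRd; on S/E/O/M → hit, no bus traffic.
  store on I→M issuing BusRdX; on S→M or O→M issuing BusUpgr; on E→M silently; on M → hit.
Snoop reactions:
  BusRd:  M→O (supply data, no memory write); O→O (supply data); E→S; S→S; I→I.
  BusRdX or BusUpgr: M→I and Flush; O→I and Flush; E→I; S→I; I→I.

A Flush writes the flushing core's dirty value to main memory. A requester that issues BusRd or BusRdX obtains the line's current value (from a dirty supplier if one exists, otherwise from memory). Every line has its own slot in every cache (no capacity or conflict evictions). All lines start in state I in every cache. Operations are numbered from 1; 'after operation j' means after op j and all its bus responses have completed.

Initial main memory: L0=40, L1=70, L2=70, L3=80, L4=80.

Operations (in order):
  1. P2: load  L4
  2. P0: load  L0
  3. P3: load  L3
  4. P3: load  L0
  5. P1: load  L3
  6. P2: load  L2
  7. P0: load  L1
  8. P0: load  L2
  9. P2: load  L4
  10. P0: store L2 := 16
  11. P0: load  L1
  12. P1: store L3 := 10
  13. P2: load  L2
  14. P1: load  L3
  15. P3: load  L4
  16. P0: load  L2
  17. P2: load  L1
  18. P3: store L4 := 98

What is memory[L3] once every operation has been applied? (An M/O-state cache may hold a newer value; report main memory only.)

memory[L3] = 80

step 1: P2: load  L4  ⟶  IIEI  (L4)  txn=BusRd  M[L4]=80
step 2: P0: load  L0  ⟶  EIII  (L0)  txn=BusRd  M[L0]=40
step 3: P3: load  L3  ⟶  IIIE  (L3)  txn=BusRd  M[L3]=80
step 4: P3: load  L0  ⟶  SIIS  (L0)  txn=BusRd  M[L0]=40
step 5: P1: load  L3  ⟶  ISIS  (L3)  txn=BusRd  M[L3]=80
step 6: P2: load  L2  ⟶  IIEI  (L2)  txn=BusRd  M[L2]=70
step 7: P0: load  L1  ⟶  EIII  (L1)  txn=BusRd  M[L1]=70
step 8: P0: load  L2  ⟶  SISI  (L2)  txn=BusRd  M[L2]=70
step 9: P2: load  L4  ⟶  IIEI  (L4)  txn=∅  M[L4]=80
step 10: P0: store L2 := 16  ⟶  MIII  (L2)  txn=BusUpgr  M[L2]=70
step 11: P0: load  L1  ⟶  EIII  (L1)  txn=∅  M[L1]=70
step 12: P1: store L3 := 10  ⟶  IMII  (L3)  txn=BusUpgr  M[L3]=80
step 13: P2: load  L2  ⟶  OISI  (L2)  txn=BusRd  M[L2]=70
step 14: P1: load  L3  ⟶  IMII  (L3)  txn=∅  M[L3]=80
step 15: P3: load  L4  ⟶  IISS  (L4)  txn=BusRd  M[L4]=80
step 16: P0: load  L2  ⟶  OISI  (L2)  txn=∅  M[L2]=70
step 17: P2: load  L1  ⟶  SISI  (L1)  txn=BusRd  M[L1]=70
step 18: P3: store L4 := 98  ⟶  IIIM  (L4)  txn=BusUpgr  M[L4]=80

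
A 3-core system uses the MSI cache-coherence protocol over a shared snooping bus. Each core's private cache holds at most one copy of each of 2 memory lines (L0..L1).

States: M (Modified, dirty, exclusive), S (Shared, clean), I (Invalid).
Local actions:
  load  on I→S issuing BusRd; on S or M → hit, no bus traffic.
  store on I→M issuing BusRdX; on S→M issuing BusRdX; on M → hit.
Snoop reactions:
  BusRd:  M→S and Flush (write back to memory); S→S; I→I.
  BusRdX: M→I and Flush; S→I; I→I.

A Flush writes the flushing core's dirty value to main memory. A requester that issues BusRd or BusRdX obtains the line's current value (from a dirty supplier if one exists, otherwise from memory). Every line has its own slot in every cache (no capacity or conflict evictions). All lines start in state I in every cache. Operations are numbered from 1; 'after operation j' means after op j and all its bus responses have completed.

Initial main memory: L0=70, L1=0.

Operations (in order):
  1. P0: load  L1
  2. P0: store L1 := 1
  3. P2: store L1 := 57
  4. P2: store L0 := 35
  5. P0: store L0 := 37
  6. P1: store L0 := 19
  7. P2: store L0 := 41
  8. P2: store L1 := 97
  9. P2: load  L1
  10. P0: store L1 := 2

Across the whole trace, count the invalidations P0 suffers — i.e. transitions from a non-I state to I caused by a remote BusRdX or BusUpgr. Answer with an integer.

invalidations = 2

  op1 P0: load  L1 → S/I/I on L1; bus BusRd; mem=0
  op2 P0: store L1 := 1 → M/I/I on L1; bus BusRdX; mem=0
  op3 P2: store L1 := 57 → I/I/M on L1; bus BusRdX Flush; mem=1
  op4 P2: store L0 := 35 → I/I/M on L0; bus BusRdX; mem=70
  op5 P0: store L0 := 37 → M/I/I on L0; bus BusRdX Flush; mem=35
  op6 P1: store L0 := 19 → I/M/I on L0; bus BusRdX Flush; mem=37
  op7 P2: store L0 := 41 → I/I/M on L0; bus BusRdX Flush; mem=19
  op8 P2: store L1 := 97 → I/I/M on L1; bus (none); mem=1
  op9 P2: load  L1 → I/I/M on L1; bus (none); mem=1
  op10 P0: store L1 := 2 → M/I/I on L1; bus BusRdX Flush; mem=97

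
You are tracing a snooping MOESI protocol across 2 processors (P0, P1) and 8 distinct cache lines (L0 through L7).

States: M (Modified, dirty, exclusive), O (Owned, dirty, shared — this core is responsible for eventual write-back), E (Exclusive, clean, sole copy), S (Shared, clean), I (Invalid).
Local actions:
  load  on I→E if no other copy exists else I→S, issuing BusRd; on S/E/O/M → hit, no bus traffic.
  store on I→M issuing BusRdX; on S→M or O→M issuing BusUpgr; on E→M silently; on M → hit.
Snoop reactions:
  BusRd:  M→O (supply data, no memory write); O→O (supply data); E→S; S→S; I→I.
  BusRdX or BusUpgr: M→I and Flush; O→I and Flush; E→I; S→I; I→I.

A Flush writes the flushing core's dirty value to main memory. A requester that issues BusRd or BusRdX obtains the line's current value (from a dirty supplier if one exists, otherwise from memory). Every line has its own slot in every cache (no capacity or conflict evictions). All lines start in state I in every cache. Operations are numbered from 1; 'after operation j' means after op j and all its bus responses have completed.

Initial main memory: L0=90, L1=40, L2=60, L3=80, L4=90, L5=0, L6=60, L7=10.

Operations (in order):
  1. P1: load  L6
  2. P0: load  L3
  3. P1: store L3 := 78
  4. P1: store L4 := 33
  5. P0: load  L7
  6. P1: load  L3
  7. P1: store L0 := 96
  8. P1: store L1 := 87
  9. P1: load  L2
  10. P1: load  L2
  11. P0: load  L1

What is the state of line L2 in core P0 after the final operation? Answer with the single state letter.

state = I

1. P1: load  L6  bus=[BusRd]  L6: P0=I P1=E  mem[L6]=60
2. P0: load  L3  bus=[BusRd]  L3: P0=E P1=I  mem[L3]=80
3. P1: store L3 := 78  bus=[BusRdX]  L3: P0=I P1=M  mem[L3]=80
4. P1: store L4 := 33  bus=[BusRdX]  L4: P0=I P1=M  mem[L4]=90
5. P0: load  L7  bus=[BusRd]  L7: P0=E P1=I  mem[L7]=10
6. P1: load  L3  bus=[-]  L3: P0=I P1=M  mem[L3]=80
7. P1: store L0 := 96  bus=[BusRdX]  L0: P0=I P1=M  mem[L0]=90
8. P1: store L1 := 87  bus=[BusRdX]  L1: P0=I P1=M  mem[L1]=40
9. P1: load  L2  bus=[BusRd]  L2: P0=I P1=E  mem[L2]=60
10. P1: load  L2  bus=[-]  L2: P0=I P1=E  mem[L2]=60
11. P0: load  L1  bus=[BusRd]  L1: P0=S P1=O  mem[L1]=40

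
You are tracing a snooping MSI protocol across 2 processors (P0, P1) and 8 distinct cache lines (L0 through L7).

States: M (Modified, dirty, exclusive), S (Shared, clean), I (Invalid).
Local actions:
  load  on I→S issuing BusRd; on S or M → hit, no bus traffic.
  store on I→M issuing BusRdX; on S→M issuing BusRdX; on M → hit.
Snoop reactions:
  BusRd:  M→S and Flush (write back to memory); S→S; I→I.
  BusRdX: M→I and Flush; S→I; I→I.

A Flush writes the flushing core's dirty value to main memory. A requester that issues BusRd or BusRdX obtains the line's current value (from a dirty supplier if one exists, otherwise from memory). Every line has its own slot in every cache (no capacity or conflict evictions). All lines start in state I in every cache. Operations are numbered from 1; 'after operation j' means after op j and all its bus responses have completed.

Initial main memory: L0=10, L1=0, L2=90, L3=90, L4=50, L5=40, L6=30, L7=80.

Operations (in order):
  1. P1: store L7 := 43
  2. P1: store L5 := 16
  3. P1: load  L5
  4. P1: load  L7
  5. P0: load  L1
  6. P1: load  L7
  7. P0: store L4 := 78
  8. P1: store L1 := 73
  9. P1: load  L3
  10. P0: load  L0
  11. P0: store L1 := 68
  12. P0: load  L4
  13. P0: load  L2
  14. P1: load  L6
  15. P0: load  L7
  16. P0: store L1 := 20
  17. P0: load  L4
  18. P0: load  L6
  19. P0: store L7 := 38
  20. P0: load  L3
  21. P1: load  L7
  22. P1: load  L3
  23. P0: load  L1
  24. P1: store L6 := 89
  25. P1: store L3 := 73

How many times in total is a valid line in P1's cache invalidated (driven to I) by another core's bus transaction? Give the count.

invalidations = 2

step 1: P1: store L7 := 43  ⟶  IM  (L7)  txn=BusRdX  M[L7]=80
step 2: P1: store L5 := 16  ⟶  IM  (L5)  txn=BusRdX  M[L5]=40
step 3: P1: load  L5  ⟶  IM  (L5)  txn=∅  M[L5]=40
step 4: P1: load  L7  ⟶  IM  (L7)  txn=∅  M[L7]=80
step 5: P0: load  L1  ⟶  SI  (L1)  txn=BusRd  M[L1]=0
step 6: P1: load  L7  ⟶  IM  (L7)  txn=∅  M[L7]=80
step 7: P0: store L4 := 78  ⟶  MI  (L4)  txn=BusRdX  M[L4]=50
step 8: P1: store L1 := 73  ⟶  IM  (L1)  txn=BusRdX  M[L1]=0
step 9: P1: load  L3  ⟶  IS  (L3)  txn=BusRd  M[L3]=90
step 10: P0: load  L0  ⟶  SI  (L0)  txn=BusRd  M[L0]=10
step 11: P0: store L1 := 68  ⟶  MI  (L1)  txn=BusRdX+Flush  M[L1]=73
step 12: P0: load  L4  ⟶  MI  (L4)  txn=∅  M[L4]=50
step 13: P0: load  L2  ⟶  SI  (L2)  txn=BusRd  M[L2]=90
step 14: P1: load  L6  ⟶  IS  (L6)  txn=BusRd  M[L6]=30
step 15: P0: load  L7  ⟶  SS  (L7)  txn=BusRd+Flush  M[L7]=43
step 16: P0: store L1 := 20  ⟶  MI  (L1)  txn=∅  M[L1]=73
step 17: P0: load  L4  ⟶  MI  (L4)  txn=∅  M[L4]=50
step 18: P0: load  L6  ⟶  SS  (L6)  txn=BusRd  M[L6]=30
step 19: P0: store L7 := 38  ⟶  MI  (L7)  txn=BusRdX  M[L7]=43
step 20: P0: load  L3  ⟶  SS  (L3)  txn=BusRd  M[L3]=90
step 21: P1: load  L7  ⟶  SS  (L7)  txn=BusRd+Flush  M[L7]=38
step 22: P1: load  L3  ⟶  SS  (L3)  txn=∅  M[L3]=90
step 23: P0: load  L1  ⟶  MI  (L1)  txn=∅  M[L1]=73
step 24: P1: store L6 := 89  ⟶  IM  (L6)  txn=BusRdX  M[L6]=30
step 25: P1: store L3 := 73  ⟶  IM  (L3)  txn=BusRdX  M[L3]=90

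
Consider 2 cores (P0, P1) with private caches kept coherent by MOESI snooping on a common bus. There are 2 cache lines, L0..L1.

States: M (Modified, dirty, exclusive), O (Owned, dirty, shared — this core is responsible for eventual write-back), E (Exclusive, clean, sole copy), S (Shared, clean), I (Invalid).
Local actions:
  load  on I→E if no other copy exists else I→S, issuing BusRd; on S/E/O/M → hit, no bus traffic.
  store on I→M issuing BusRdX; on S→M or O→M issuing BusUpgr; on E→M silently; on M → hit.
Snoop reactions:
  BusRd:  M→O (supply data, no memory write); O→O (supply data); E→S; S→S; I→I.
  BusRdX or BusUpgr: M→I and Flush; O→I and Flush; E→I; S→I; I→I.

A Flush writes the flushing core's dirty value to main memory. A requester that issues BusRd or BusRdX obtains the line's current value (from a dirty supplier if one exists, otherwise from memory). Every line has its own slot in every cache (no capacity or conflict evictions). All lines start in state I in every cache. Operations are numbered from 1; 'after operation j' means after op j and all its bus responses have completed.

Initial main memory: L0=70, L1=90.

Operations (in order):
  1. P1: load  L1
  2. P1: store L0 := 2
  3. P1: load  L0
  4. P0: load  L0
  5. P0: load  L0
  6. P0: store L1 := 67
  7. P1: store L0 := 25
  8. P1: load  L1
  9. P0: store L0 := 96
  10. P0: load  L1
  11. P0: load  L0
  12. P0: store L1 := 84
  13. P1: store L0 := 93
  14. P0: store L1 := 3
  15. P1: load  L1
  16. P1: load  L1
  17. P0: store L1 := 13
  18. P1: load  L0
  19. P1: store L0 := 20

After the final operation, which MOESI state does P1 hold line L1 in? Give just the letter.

[1] P1: load  L1 | P0:I, P1:E(90) | bus: BusRd
[2] P1: store L0 := 2 | P0:I, P1:M(2) | bus: BusRdX
[3] P1: load  L0 | P0:I, P1:M(2) | bus: none
[4] P0: load  L0 | P0:S(2), P1:O(2) | bus: BusRd
[5] P0: load  L0 | P0:S(2), P1:O(2) | bus: none
[6] P0: store L1 := 67 | P0:M(67), P1:I | bus: BusRdX
[7] P1: store L0 := 25 | P0:I, P1:M(25) | bus: BusUpgr
[8] P1: load  L1 | P0:O(67), P1:S(67) | bus: BusRd
[9] P0: store L0 := 96 | P0:M(96), P1:I | bus: BusRdX,Flush
[10] P0: load  L1 | P0:O(67), P1:S(67) | bus: none
[11] P0: load  L0 | P0:M(96), P1:I | bus: none
[12] P0: store L1 := 84 | P0:M(84), P1:I | bus: BusUpgr
[13] P1: store L0 := 93 | P0:I, P1:M(93) | bus: BusRdX,Flush
[14] P0: store L1 := 3 | P0:M(3), P1:I | bus: none
[15] P1: load  L1 | P0:O(3), P1:S(3) | bus: BusRd
[16] P1: load  L1 | P0:O(3), P1:S(3) | bus: none
[17] P0: store L1 := 13 | P0:M(13), P1:I | bus: BusUpgr
[18] P1: load  L0 | P0:I, P1:M(93) | bus: none
[19] P1: store L0 := 20 | P0:I, P1:M(20) | bus: none

state = I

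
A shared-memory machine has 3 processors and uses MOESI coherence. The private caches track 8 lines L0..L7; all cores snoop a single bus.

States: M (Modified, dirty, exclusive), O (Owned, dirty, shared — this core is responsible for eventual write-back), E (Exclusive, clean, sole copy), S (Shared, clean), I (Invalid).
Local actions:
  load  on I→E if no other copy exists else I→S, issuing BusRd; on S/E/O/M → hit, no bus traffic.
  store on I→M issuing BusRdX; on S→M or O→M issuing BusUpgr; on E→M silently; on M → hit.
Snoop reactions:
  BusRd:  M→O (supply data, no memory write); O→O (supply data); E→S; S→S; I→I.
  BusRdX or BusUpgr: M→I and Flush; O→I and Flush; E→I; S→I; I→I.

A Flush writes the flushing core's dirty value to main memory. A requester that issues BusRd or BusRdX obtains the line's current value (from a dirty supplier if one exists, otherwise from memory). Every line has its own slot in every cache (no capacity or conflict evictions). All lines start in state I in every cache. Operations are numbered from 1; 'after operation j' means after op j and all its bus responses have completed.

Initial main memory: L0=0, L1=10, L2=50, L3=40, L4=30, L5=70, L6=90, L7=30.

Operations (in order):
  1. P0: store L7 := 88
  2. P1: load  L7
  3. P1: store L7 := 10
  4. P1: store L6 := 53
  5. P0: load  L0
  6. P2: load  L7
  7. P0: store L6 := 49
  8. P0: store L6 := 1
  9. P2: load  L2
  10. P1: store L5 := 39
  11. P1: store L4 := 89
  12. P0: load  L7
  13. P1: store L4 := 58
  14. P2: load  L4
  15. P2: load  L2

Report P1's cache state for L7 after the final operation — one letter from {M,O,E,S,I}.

state = O

step 1: P0: store L7 := 88  ⟶  MII  (L7)  txn=BusRdX  M[L7]=30
step 2: P1: load  L7  ⟶  OSI  (L7)  txn=BusRd  M[L7]=30
step 3: P1: store L7 := 10  ⟶  IMI  (L7)  txn=BusUpgr+Flush  M[L7]=88
step 4: P1: store L6 := 53  ⟶  IMI  (L6)  txn=BusRdX  M[L6]=90
step 5: P0: load  L0  ⟶  EII  (L0)  txn=BusRd  M[L0]=0
step 6: P2: load  L7  ⟶  IOS  (L7)  txn=BusRd  M[L7]=88
step 7: P0: store L6 := 49  ⟶  MII  (L6)  txn=BusRdX+Flush  M[L6]=53
step 8: P0: store L6 := 1  ⟶  MII  (L6)  txn=∅  M[L6]=53
step 9: P2: load  L2  ⟶  IIE  (L2)  txn=BusRd  M[L2]=50
step 10: P1: store L5 := 39  ⟶  IMI  (L5)  txn=BusRdX  M[L5]=70
step 11: P1: store L4 := 89  ⟶  IMI  (L4)  txn=BusRdX  M[L4]=30
step 12: P0: load  L7  ⟶  SOS  (L7)  txn=BusRd  M[L7]=88
step 13: P1: store L4 := 58  ⟶  IMI  (L4)  txn=∅  M[L4]=30
step 14: P2: load  L4  ⟶  IOS  (L4)  txn=BusRd  M[L4]=30
step 15: P2: load  L2  ⟶  IIE  (L2)  txn=∅  M[L2]=50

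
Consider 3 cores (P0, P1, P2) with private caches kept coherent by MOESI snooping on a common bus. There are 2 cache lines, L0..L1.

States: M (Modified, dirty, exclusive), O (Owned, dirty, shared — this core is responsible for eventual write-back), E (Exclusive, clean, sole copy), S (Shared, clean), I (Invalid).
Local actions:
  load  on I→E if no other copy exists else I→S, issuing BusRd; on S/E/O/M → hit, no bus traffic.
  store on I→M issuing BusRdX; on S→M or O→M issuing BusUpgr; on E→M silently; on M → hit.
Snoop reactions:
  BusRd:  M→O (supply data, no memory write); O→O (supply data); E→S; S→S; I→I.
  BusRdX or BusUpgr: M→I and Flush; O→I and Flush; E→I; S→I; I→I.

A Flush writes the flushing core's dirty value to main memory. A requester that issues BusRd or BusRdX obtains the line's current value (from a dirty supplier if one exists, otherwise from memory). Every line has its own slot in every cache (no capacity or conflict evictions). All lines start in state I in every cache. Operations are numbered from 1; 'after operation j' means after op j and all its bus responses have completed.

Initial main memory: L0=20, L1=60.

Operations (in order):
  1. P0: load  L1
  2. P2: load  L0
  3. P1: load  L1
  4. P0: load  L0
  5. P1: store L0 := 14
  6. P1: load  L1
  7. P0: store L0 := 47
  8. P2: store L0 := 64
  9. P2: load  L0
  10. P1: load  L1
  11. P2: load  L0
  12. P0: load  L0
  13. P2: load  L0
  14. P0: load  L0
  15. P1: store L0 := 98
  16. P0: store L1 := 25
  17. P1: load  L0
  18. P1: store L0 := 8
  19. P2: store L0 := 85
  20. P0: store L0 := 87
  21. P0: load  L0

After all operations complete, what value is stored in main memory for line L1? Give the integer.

1. P0: load  L1  bus=[BusRd]  L1: P0=E P1=I P2=I  mem[L1]=60
2. P2: load  L0  bus=[BusRd]  L0: P0=I P1=I P2=E  mem[L0]=20
3. P1: load  L1  bus=[BusRd]  L1: P0=S P1=S P2=I  mem[L1]=60
4. P0: load  L0  bus=[BusRd]  L0: P0=S P1=I P2=S  mem[L0]=20
5. P1: store L0 := 14  bus=[BusRdX]  L0: P0=I P1=M P2=I  mem[L0]=20
6. P1: load  L1  bus=[-]  L1: P0=S P1=S P2=I  mem[L1]=60
7. P0: store L0 := 47  bus=[BusRdX,Flush]  L0: P0=M P1=I P2=I  mem[L0]=14
8. P2: store L0 := 64  bus=[BusRdX,Flush]  L0: P0=I P1=I P2=M  mem[L0]=47
9. P2: load  L0  bus=[-]  L0: P0=I P1=I P2=M  mem[L0]=47
10. P1: load  L1  bus=[-]  L1: P0=S P1=S P2=I  mem[L1]=60
11. P2: load  L0  bus=[-]  L0: P0=I P1=I P2=M  mem[L0]=47
12. P0: load  L0  bus=[BusRd]  L0: P0=S P1=I P2=O  mem[L0]=47
13. P2: load  L0  bus=[-]  L0: P0=S P1=I P2=O  mem[L0]=47
14. P0: load  L0  bus=[-]  L0: P0=S P1=I P2=O  mem[L0]=47
15. P1: store L0 := 98  bus=[BusRdX,Flush]  L0: P0=I P1=M P2=I  mem[L0]=64
16. P0: store L1 := 25  bus=[BusUpgr]  L1: P0=M P1=I P2=I  mem[L1]=60
17. P1: load  L0  bus=[-]  L0: P0=I P1=M P2=I  mem[L0]=64
18. P1: store L0 := 8  bus=[-]  L0: P0=I P1=M P2=I  mem[L0]=64
19. P2: store L0 := 85  bus=[BusRdX,Flush]  L0: P0=I P1=I P2=M  mem[L0]=8
20. P0: store L0 := 87  bus=[BusRdX,Flush]  L0: P0=M P1=I P2=I  mem[L0]=85
21. P0: load  L0  bus=[-]  L0: P0=M P1=I P2=I  mem[L0]=85

memory[L1] = 60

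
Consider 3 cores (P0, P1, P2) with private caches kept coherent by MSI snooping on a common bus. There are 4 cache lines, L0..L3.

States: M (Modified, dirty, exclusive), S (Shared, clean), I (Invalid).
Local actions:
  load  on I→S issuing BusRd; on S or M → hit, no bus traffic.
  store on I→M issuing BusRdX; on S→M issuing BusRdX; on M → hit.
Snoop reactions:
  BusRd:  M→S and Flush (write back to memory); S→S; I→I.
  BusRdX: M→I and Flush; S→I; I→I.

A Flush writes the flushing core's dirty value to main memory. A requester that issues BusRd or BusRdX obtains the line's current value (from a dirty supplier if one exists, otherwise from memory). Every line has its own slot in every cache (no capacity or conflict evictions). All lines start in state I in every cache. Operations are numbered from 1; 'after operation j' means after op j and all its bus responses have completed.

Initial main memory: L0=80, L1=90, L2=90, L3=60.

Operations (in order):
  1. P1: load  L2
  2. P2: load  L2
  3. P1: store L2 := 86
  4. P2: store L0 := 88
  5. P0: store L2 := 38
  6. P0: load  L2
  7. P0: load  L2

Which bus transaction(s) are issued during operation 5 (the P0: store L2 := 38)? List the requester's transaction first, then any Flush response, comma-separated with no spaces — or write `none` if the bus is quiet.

step 1: P1: load  L2  ⟶  ISI  (L2)  txn=BusRd  M[L2]=90
step 2: P2: load  L2  ⟶  ISS  (L2)  txn=BusRd  M[L2]=90
step 3: P1: store L2 := 86  ⟶  IMI  (L2)  txn=BusRdX  M[L2]=90
step 4: P2: store L0 := 88  ⟶  IIM  (L0)  txn=BusRdX  M[L0]=80
step 5: P0: store L2 := 38  ⟶  MII  (L2)  txn=BusRdX+Flush  M[L2]=86
step 6: P0: load  L2  ⟶  MII  (L2)  txn=∅  M[L2]=86
step 7: P0: load  L2  ⟶  MII  (L2)  txn=∅  M[L2]=86

bus = BusRdX,Flush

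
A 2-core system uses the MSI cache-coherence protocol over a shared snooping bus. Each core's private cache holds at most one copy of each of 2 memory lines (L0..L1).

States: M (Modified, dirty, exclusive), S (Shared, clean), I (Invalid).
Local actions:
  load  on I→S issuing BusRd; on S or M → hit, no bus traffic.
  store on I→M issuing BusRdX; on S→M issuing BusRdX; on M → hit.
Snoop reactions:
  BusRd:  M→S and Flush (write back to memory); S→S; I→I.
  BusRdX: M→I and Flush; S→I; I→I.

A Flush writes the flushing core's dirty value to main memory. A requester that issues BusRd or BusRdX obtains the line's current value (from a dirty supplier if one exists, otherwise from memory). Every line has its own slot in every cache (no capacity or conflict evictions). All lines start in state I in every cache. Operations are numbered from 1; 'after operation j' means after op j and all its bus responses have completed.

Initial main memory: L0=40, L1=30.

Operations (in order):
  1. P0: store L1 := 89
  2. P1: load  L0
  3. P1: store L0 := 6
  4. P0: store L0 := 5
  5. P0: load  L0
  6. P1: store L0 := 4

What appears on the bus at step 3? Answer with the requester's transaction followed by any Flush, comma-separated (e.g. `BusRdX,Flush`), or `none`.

1. P0: store L1 := 89  bus=[BusRdX]  L1: P0=M P1=I  mem[L1]=30
2. P1: load  L0  bus=[BusRd]  L0: P0=I P1=S  mem[L0]=40
3. P1: store L0 := 6  bus=[BusRdX]  L0: P0=I P1=M  mem[L0]=40
4. P0: store L0 := 5  bus=[BusRdX,Flush]  L0: P0=M P1=I  mem[L0]=6
5. P0: load  L0  bus=[-]  L0: P0=M P1=I  mem[L0]=6
6. P1: store L0 := 4  bus=[BusRdX,Flush]  L0: P0=I P1=M  mem[L0]=5

bus = BusRdX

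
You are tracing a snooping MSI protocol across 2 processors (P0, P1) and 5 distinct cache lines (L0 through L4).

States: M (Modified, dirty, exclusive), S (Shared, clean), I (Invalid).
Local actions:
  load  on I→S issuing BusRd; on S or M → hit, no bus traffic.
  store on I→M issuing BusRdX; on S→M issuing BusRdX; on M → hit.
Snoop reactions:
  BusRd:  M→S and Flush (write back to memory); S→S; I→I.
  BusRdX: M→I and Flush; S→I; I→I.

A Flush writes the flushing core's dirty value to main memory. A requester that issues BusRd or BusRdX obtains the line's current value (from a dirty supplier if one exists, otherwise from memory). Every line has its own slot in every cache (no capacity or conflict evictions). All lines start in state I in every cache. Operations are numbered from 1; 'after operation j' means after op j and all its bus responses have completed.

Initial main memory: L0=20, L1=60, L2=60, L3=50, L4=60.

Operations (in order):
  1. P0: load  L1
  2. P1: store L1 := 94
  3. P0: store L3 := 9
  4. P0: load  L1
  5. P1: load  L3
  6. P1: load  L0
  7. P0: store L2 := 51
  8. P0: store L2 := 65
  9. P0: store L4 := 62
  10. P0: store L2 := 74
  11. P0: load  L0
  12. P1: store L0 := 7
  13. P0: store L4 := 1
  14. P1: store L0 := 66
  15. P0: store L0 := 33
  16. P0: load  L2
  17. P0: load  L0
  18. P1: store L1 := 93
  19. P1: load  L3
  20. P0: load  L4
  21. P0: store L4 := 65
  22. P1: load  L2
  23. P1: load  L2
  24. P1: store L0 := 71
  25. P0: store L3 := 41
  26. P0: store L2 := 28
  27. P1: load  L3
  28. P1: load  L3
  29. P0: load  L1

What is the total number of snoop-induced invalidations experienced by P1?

invalidations = 3

[1] P0: load  L1 | P0:S(60), P1:I | bus: BusRd
[2] P1: store L1 := 94 | P0:I, P1:M(94) | bus: BusRdX
[3] P0: store L3 := 9 | P0:M(9), P1:I | bus: BusRdX
[4] P0: load  L1 | P0:S(94), P1:S(94) | bus: BusRd,Flush
[5] P1: load  L3 | P0:S(9), P1:S(9) | bus: BusRd,Flush
[6] P1: load  L0 | P0:I, P1:S(20) | bus: BusRd
[7] P0: store L2 := 51 | P0:M(51), P1:I | bus: BusRdX
[8] P0: store L2 := 65 | P0:M(65), P1:I | bus: none
[9] P0: store L4 := 62 | P0:M(62), P1:I | bus: BusRdX
[10] P0: store L2 := 74 | P0:M(74), P1:I | bus: none
[11] P0: load  L0 | P0:S(20), P1:S(20) | bus: BusRd
[12] P1: store L0 := 7 | P0:I, P1:M(7) | bus: BusRdX
[13] P0: store L4 := 1 | P0:M(1), P1:I | bus: none
[14] P1: store L0 := 66 | P0:I, P1:M(66) | bus: none
[15] P0: store L0 := 33 | P0:M(33), P1:I | bus: BusRdX,Flush
[16] P0: load  L2 | P0:M(74), P1:I | bus: none
[17] P0: load  L0 | P0:M(33), P1:I | bus: none
[18] P1: store L1 := 93 | P0:I, P1:M(93) | bus: BusRdX
[19] P1: load  L3 | P0:S(9), P1:S(9) | bus: none
[20] P0: load  L4 | P0:M(1), P1:I | bus: none
[21] P0: store L4 := 65 | P0:M(65), P1:I | bus: none
[22] P1: load  L2 | P0:S(74), P1:S(74) | bus: BusRd,Flush
[23] P1: load  L2 | P0:S(74), P1:S(74) | bus: none
[24] P1: store L0 := 71 | P0:I, P1:M(71) | bus: BusRdX,Flush
[25] P0: store L3 := 41 | P0:M(41), P1:I | bus: BusRdX
[26] P0: store L2 := 28 | P0:M(28), P1:I | bus: BusRdX
[27] P1: load  L3 | P0:S(41), P1:S(41) | bus: BusRd,Flush
[28] P1: load  L3 | P0:S(41), P1:S(41) | bus: none
[29] P0: load  L1 | P0:S(93), P1:S(93) | bus: BusRd,Flush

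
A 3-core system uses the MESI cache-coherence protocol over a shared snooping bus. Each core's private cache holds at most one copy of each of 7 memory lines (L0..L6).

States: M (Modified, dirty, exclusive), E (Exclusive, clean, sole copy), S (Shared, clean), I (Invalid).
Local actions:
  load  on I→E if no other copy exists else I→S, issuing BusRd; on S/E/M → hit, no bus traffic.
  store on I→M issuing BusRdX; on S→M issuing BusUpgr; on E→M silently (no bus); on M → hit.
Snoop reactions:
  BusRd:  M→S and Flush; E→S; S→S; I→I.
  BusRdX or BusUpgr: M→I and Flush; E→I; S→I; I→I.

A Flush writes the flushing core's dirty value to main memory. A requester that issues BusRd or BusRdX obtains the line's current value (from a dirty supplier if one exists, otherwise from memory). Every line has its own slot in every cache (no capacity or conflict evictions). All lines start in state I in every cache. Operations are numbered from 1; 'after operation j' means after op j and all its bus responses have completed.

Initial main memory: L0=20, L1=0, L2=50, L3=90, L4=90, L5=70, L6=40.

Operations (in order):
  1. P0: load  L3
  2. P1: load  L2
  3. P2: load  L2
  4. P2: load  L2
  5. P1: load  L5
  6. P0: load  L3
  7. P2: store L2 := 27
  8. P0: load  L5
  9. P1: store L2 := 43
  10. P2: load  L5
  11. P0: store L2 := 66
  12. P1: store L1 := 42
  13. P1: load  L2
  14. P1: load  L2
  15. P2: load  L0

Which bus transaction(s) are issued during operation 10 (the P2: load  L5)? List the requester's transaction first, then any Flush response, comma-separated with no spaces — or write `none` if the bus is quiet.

bus = BusRd

[1] P0: load  L3 | P0:E(90), P1:I, P2:I | bus: BusRd
[2] P1: load  L2 | P0:I, P1:E(50), P2:I | bus: BusRd
[3] P2: load  L2 | P0:I, P1:S(50), P2:S(50) | bus: BusRd
[4] P2: load  L2 | P0:I, P1:S(50), P2:S(50) | bus: none
[5] P1: load  L5 | P0:I, P1:E(70), P2:I | bus: BusRd
[6] P0: load  L3 | P0:E(90), P1:I, P2:I | bus: none
[7] P2: store L2 := 27 | P0:I, P1:I, P2:M(27) | bus: BusUpgr
[8] P0: load  L5 | P0:S(70), P1:S(70), P2:I | bus: BusRd
[9] P1: store L2 := 43 | P0:I, P1:M(43), P2:I | bus: BusRdX,Flush
[10] P2: load  L5 | P0:S(70), P1:S(70), P2:S(70) | bus: BusRd
[11] P0: store L2 := 66 | P0:M(66), P1:I, P2:I | bus: BusRdX,Flush
[12] P1: store L1 := 42 | P0:I, P1:M(42), P2:I | bus: BusRdX
[13] P1: load  L2 | P0:S(66), P1:S(66), P2:I | bus: BusRd,Flush
[14] P1: load  L2 | P0:S(66), P1:S(66), P2:I | bus: none
[15] P2: load  L0 | P0:I, P1:I, P2:E(20) | bus: BusRd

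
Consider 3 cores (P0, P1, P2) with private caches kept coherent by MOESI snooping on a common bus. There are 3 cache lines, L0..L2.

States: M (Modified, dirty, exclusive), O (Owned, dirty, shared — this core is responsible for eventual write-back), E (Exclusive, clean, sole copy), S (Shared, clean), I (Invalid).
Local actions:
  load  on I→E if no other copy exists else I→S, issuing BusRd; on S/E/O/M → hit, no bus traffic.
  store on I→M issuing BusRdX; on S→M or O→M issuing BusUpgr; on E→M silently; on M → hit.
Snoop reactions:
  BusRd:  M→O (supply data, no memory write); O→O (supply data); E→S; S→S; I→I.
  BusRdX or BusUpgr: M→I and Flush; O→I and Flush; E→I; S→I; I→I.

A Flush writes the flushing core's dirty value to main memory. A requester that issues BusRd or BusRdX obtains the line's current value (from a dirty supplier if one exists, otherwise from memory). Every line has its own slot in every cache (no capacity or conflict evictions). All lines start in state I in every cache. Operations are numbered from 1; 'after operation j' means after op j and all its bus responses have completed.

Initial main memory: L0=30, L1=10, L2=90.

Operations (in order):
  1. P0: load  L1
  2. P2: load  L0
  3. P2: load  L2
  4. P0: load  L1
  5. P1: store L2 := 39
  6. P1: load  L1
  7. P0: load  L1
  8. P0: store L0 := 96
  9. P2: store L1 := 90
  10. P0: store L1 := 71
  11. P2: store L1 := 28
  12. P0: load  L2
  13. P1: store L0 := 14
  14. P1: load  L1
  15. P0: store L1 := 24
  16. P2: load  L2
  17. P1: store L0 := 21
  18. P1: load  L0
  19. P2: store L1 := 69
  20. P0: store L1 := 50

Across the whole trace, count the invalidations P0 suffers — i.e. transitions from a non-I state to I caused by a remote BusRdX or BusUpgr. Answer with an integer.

invalidations = 4

  op1 P0: load  L1 → E/I/I on L1; bus BusRd; mem=10
  op2 P2: load  L0 → I/I/E on L0; bus BusRd; mem=30
  op3 P2: load  L2 → I/I/E on L2; bus BusRd; mem=90
  op4 P0: load  L1 → E/I/I on L1; bus (none); mem=10
  op5 P1: store L2 := 39 → I/M/I on L2; bus BusRdX; mem=90
  op6 P1: load  L1 → S/S/I on L1; bus BusRd; mem=10
  op7 P0: load  L1 → S/S/I on L1; bus (none); mem=10
  op8 P0: store L0 := 96 → M/I/I on L0; bus BusRdX; mem=30
  op9 P2: store L1 := 90 → I/I/M on L1; bus BusRdX; mem=10
  op10 P0: store L1 := 71 → M/I/I on L1; bus BusRdX Flush; mem=90
  op11 P2: store L1 := 28 → I/I/M on L1; bus BusRdX Flush; mem=71
  op12 P0: load  L2 → S/O/I on L2; bus BusRd; mem=90
  op13 P1: store L0 := 14 → I/M/I on L0; bus BusRdX Flush; mem=96
  op14 P1: load  L1 → I/S/O on L1; bus BusRd; mem=71
  op15 P0: store L1 := 24 → M/I/I on L1; bus BusRdX Flush; mem=28
  op16 P2: load  L2 → S/O/S on L2; bus BusRd; mem=90
  op17 P1: store L0 := 21 → I/M/I on L0; bus (none); mem=96
  op18 P1: load  L0 → I/M/I on L0; bus (none); mem=96
  op19 P2: store L1 := 69 → I/I/M on L1; bus BusRdX Flush; mem=24
  op20 P0: store L1 := 50 → M/I/I on L1; bus BusRdX Flush; mem=69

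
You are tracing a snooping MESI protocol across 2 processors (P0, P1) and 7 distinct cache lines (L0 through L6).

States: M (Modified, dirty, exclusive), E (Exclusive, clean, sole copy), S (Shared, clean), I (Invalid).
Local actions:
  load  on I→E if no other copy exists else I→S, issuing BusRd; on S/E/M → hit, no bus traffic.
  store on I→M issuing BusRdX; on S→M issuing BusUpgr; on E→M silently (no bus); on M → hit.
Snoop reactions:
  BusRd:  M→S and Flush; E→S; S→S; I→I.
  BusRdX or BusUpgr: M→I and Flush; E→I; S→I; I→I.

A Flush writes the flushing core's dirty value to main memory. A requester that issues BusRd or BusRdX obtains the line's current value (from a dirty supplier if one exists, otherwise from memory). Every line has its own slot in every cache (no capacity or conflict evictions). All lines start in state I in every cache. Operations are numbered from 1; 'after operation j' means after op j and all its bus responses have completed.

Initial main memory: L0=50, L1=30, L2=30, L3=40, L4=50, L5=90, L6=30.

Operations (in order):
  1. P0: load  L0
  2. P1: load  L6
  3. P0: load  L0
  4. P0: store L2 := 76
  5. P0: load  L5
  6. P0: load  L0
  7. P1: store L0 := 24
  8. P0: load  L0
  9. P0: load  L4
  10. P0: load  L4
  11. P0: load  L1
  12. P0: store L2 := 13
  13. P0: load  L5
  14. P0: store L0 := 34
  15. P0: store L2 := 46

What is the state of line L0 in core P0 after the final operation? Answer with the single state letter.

step 1: P0: load  L0  ⟶  EI  (L0)  txn=BusRd  M[L0]=50
step 2: P1: load  L6  ⟶  IE  (L6)  txn=BusRd  M[L6]=30
step 3: P0: load  L0  ⟶  EI  (L0)  txn=∅  M[L0]=50
step 4: P0: store L2 := 76  ⟶  MI  (L2)  txn=BusRdX  M[L2]=30
step 5: P0: load  L5  ⟶  EI  (L5)  txn=BusRd  M[L5]=90
step 6: P0: load  L0  ⟶  EI  (L0)  txn=∅  M[L0]=50
step 7: P1: store L0 := 24  ⟶  IM  (L0)  txn=BusRdX  M[L0]=50
step 8: P0: load  L0  ⟶  SS  (L0)  txn=BusRd+Flush  M[L0]=24
step 9: P0: load  L4  ⟶  EI  (L4)  txn=BusRd  M[L4]=50
step 10: P0: load  L4  ⟶  EI  (L4)  txn=∅  M[L4]=50
step 11: P0: load  L1  ⟶  EI  (L1)  txn=BusRd  M[L1]=30
step 12: P0: store L2 := 13  ⟶  MI  (L2)  txn=∅  M[L2]=30
step 13: P0: load  L5  ⟶  EI  (L5)  txn=∅  M[L5]=90
step 14: P0: store L0 := 34  ⟶  MI  (L0)  txn=BusUpgr  M[L0]=24
step 15: P0: store L2 := 46  ⟶  MI  (L2)  txn=∅  M[L2]=30

state = M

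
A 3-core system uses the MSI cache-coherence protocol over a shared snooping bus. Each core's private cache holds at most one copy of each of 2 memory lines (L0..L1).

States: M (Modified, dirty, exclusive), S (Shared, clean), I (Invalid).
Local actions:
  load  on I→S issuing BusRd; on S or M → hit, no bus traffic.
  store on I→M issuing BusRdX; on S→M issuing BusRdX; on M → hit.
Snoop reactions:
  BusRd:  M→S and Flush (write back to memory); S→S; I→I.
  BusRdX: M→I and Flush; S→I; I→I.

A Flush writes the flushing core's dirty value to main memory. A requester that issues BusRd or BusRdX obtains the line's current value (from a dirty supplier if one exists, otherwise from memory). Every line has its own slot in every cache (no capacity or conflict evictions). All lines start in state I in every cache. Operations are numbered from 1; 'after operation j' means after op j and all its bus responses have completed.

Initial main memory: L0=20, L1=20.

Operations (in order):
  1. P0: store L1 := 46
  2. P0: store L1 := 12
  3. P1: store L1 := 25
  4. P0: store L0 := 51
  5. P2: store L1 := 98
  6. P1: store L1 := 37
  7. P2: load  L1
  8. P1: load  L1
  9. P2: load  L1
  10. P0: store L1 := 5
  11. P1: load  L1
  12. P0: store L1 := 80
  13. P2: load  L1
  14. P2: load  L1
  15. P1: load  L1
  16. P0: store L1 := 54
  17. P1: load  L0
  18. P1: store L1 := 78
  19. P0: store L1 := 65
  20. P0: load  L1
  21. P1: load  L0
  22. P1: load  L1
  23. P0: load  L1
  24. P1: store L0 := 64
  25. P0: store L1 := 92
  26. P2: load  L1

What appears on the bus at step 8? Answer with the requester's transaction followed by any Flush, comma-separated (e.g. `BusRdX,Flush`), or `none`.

bus = none

  op1 P0: store L1 := 46 → M/I/I on L1; bus BusRdX; mem=20
  op2 P0: store L1 := 12 → M/I/I on L1; bus (none); mem=20
  op3 P1: store L1 := 25 → I/M/I on L1; bus BusRdX Flush; mem=12
  op4 P0: store L0 := 51 → M/I/I on L0; bus BusRdX; mem=20
  op5 P2: store L1 := 98 → I/I/M on L1; bus BusRdX Flush; mem=25
  op6 P1: store L1 := 37 → I/M/I on L1; bus BusRdX Flush; mem=98
  op7 P2: load  L1 → I/S/S on L1; bus BusRd Flush; mem=37
  op8 P1: load  L1 → I/S/S on L1; bus (none); mem=37
  op9 P2: load  L1 → I/S/S on L1; bus (none); mem=37
  op10 P0: store L1 := 5 → M/I/I on L1; bus BusRdX; mem=37
  op11 P1: load  L1 → S/S/I on L1; bus BusRd Flush; mem=5
  op12 P0: store L1 := 80 → M/I/I on L1; bus BusRdX; mem=5
  op13 P2: load  L1 → S/I/S on L1; bus BusRd Flush; mem=80
  op14 P2: load  L1 → S/I/S on L1; bus (none); mem=80
  op15 P1: load  L1 → S/S/S on L1; bus BusRd; mem=80
  op16 P0: store L1 := 54 → M/I/I on L1; bus BusRdX; mem=80
  op17 P1: load  L0 → S/S/I on L0; bus BusRd Flush; mem=51
  op18 P1: store L1 := 78 → I/M/I on L1; bus BusRdX Flush; mem=54
  op19 P0: store L1 := 65 → M/I/I on L1; bus BusRdX Flush; mem=78
  op20 P0: load  L1 → M/I/I on L1; bus (none); mem=78
  op21 P1: load  L0 → S/S/I on L0; bus (none); mem=51
  op22 P1: load  L1 → S/S/I on L1; bus BusRd Flush; mem=65
  op23 P0: load  L1 → S/S/I on L1; bus (none); mem=65
  op24 P1: store L0 := 64 → I/M/I on L0; bus BusRdX; mem=51
  op25 P0: store L1 := 92 → M/I/I on L1; bus BusRdX; mem=65
  op26 P2: load  L1 → S/I/S on L1; bus BusRd Flush; mem=92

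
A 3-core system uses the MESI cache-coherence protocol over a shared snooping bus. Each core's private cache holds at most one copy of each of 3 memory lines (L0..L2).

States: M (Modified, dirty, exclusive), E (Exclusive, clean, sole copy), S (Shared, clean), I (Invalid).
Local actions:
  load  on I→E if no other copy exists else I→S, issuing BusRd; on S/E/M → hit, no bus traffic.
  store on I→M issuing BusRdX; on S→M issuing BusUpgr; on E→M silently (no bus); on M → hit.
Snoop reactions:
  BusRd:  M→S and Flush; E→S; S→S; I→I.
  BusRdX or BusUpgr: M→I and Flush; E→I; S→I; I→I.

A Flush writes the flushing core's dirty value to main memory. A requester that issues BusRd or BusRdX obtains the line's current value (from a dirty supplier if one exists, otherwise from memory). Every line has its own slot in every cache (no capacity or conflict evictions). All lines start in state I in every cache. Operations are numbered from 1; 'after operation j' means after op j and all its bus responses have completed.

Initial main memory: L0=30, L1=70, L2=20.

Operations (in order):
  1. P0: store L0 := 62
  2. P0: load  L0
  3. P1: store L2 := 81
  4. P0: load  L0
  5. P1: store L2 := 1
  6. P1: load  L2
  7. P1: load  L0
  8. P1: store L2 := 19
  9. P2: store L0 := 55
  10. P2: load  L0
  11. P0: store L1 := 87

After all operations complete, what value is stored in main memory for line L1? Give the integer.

1. P0: store L0 := 62  bus=[BusRdX]  L0: P0=M P1=I P2=I  mem[L0]=30
2. P0: load  L0  bus=[-]  L0: P0=M P1=I P2=I  mem[L0]=30
3. P1: store L2 := 81  bus=[BusRdX]  L2: P0=I P1=M P2=I  mem[L2]=20
4. P0: load  L0  bus=[-]  L0: P0=M P1=I P2=I  mem[L0]=30
5. P1: store L2 := 1  bus=[-]  L2: P0=I P1=M P2=I  mem[L2]=20
6. P1: load  L2  bus=[-]  L2: P0=I P1=M P2=I  mem[L2]=20
7. P1: load  L0  bus=[BusRd,Flush]  L0: P0=S P1=S P2=I  mem[L0]=62
8. P1: store L2 := 19  bus=[-]  L2: P0=I P1=M P2=I  mem[L2]=20
9. P2: store L0 := 55  bus=[BusRdX]  L0: P0=I P1=I P2=M  mem[L0]=62
10. P2: load  L0  bus=[-]  L0: P0=I P1=I P2=M  mem[L0]=62
11. P0: store L1 := 87  bus=[BusRdX]  L1: P0=M P1=I P2=I  mem[L1]=70

memory[L1] = 70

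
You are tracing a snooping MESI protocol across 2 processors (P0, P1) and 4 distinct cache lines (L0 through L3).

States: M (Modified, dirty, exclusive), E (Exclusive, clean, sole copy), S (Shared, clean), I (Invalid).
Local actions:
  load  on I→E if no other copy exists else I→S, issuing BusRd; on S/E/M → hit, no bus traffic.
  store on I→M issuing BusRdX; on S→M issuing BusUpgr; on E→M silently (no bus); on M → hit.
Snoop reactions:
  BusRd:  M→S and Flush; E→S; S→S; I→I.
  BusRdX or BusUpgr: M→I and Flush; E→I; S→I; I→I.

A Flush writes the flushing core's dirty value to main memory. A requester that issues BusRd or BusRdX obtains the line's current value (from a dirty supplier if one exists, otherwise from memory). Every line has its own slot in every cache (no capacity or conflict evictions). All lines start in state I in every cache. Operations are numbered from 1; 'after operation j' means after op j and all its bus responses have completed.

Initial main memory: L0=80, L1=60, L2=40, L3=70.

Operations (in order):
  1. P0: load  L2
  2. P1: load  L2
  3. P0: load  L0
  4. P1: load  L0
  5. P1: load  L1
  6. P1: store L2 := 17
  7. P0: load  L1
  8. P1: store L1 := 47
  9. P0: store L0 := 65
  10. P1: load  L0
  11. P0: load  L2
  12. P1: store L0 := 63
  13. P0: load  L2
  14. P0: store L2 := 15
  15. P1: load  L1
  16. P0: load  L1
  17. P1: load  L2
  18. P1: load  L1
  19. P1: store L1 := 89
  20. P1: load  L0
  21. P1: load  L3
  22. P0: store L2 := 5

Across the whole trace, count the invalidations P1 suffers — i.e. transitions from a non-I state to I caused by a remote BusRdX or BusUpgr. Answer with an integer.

1. P0: load  L2  bus=[BusRd]  L2: P0=E P1=I  mem[L2]=40
2. P1: load  L2  bus=[BusRd]  L2: P0=S P1=S  mem[L2]=40
3. P0: load  L0  bus=[BusRd]  L0: P0=E P1=I  mem[L0]=80
4. P1: load  L0  bus=[BusRd]  L0: P0=S P1=S  mem[L0]=80
5. P1: load  L1  bus=[BusRd]  L1: P0=I P1=E  mem[L1]=60
6. P1: store L2 := 17  bus=[BusUpgr]  L2: P0=I P1=M  mem[L2]=40
7. P0: load  L1  bus=[BusRd]  L1: P0=S P1=S  mem[L1]=60
8. P1: store L1 := 47  bus=[BusUpgr]  L1: P0=I P1=M  mem[L1]=60
9. P0: store L0 := 65  bus=[BusUpgr]  L0: P0=M P1=I  mem[L0]=80
10. P1: load  L0  bus=[BusRd,Flush]  L0: P0=S P1=S  mem[L0]=65
11. P0: load  L2  bus=[BusRd,Flush]  L2: P0=S P1=S  mem[L2]=17
12. P1: store L0 := 63  bus=[BusUpgr]  L0: P0=I P1=M  mem[L0]=65
13. P0: load  L2  bus=[-]  L2: P0=S P1=S  mem[L2]=17
14. P0: store L2 := 15  bus=[BusUpgr]  L2: P0=M P1=I  mem[L2]=17
15. P1: load  L1  bus=[-]  L1: P0=I P1=M  mem[L1]=60
16. P0: load  L1  bus=[BusRd,Flush]  L1: P0=S P1=S  mem[L1]=47
17. P1: load  L2  bus=[BusRd,Flush]  L2: P0=S P1=S  mem[L2]=15
18. P1: load  L1  bus=[-]  L1: P0=S P1=S  mem[L1]=47
19. P1: store L1 := 89  bus=[BusUpgr]  L1: P0=I P1=M  mem[L1]=47
20. P1: load  L0  bus=[-]  L0: P0=I P1=M  mem[L0]=65
21. P1: load  L3  bus=[BusRd]  L3: P0=I P1=E  mem[L3]=70
22. P0: store L2 := 5  bus=[BusUpgr]  L2: P0=M P1=I  mem[L2]=15

invalidations = 3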